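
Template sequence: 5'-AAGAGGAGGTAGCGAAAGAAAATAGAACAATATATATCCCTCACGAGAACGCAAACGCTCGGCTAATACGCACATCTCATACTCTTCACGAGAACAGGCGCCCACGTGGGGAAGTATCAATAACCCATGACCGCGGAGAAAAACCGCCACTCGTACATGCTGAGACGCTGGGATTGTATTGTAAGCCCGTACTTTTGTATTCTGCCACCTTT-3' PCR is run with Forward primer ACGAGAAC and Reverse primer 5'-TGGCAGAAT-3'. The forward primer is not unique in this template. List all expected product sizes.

165 bp, 120 bp

The forward primer ACGAGAAC matches the top strand at positions 43–50, 88–95.
The reverse primer's reverse complement is ATTCTGCCA, matching at positions 199–207.
Each forward site pairs with the reverse site to give a product ending at position 207: sizes 165, 120 bp.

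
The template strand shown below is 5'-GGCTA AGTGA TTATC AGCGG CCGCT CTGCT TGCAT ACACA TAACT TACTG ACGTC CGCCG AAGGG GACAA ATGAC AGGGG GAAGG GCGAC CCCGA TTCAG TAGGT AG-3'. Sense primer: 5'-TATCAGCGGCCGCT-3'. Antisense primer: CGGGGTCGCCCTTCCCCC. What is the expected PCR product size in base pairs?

Scanning the template, TATCAGCGGCCGCT occurs at positions 12–25; this primer anneals to the bottom strand there with its 3' end pointing downstream.
Reverse complement of the reverse primer: GGGGGAAGGGCGACCCCG. This occurs on the top strand at positions 77–94.
Product length = (reverse-primer end) − (forward-primer start) + 1 = 94 − 12 + 1 = 83 bp.

83 bp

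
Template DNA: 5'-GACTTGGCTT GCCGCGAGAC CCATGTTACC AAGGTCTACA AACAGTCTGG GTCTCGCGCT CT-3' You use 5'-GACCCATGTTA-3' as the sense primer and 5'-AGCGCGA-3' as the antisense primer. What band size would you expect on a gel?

Scanning the template, GACCCATGTTA occurs at positions 18–28; this primer anneals to the bottom strand there with its 3' end pointing downstream.
Taking the reverse complement of AGCGCGA gives TCGCGCT, found at positions 54–60 on the template; the primer anneals here to the top strand with its 3' end pointing upstream.
The product runs from position 18 to position 60, so its length is 60 − 18 + 1 = 43 bp.

43 bp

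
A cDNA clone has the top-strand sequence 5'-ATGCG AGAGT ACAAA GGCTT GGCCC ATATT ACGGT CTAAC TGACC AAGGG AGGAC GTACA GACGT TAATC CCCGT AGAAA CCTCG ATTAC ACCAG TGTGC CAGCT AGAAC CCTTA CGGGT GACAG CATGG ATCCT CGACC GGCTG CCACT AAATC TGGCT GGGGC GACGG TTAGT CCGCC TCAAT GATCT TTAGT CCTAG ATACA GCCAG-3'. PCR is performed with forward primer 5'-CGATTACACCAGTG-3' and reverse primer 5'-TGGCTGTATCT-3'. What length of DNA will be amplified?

Forward primer CGATTACACCAGTG is found on the top strand at positions 84–97.
Reverse complement of the reverse primer: AGATACAGCCA. This occurs on the top strand at positions 199–209.
The product runs from position 84 to position 209, so its length is 209 − 84 + 1 = 126 bp.

126 bp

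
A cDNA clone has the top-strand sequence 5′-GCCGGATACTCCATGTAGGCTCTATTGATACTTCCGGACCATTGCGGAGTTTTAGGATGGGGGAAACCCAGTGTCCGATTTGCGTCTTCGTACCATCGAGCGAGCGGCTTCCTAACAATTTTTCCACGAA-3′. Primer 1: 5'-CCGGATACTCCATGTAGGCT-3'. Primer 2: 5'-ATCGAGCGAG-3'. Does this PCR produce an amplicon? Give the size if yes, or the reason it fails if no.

Primer 1 (CCGGATACTCCATGTAGGCT) matches the top strand at positions 2–21 (3' end points downstream).
Primer 2 (ATCGAGCGAG) also matches the top strand directly, at positions 95–104 — its reverse complement CTCGCTCGAT is not present.
Both primers anneal to the bottom strand with 3' ends pointing the same way, so neither can prime synthesis back toward the other.

No product — both primers anneal to the same strand and extend in the same direction.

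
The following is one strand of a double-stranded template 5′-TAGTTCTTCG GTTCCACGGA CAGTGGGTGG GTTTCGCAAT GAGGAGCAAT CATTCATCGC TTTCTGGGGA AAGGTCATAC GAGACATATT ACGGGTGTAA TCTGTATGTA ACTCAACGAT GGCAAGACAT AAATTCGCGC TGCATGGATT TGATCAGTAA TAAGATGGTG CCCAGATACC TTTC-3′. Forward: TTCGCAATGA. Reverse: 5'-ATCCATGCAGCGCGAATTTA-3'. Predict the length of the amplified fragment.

117 bp

The forward primer matches the template at positions 33–42.
The reverse primer's reverse complement is TAAATTCGCGCTGCATGGAT, which matches the template at positions 130–149.
The product runs from position 33 to position 149, so its length is 149 − 33 + 1 = 117 bp.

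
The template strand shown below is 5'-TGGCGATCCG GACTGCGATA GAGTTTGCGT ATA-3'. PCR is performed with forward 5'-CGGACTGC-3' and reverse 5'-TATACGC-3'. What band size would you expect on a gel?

Forward primer CGGACTGC is found on the top strand at positions 9–16.
Taking the reverse complement of TATACGC gives GCGTATA, found at positions 27–33 on the template; the primer anneals here to the top strand with its 3' end pointing upstream.
The product runs from position 9 to position 33, so its length is 33 − 9 + 1 = 25 bp.

25 bp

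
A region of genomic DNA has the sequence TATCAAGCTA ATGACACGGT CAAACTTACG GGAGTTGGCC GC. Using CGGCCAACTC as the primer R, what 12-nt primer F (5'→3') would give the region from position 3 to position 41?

5'-TCAAGCTAATGA-3'

The reverse primer's reverse complement GAGTTGGCCG matches the template at positions 32–41; the product starts at position 3.
The forward primer is identical to the top strand over positions 3–14: TCAAGCTAATGA.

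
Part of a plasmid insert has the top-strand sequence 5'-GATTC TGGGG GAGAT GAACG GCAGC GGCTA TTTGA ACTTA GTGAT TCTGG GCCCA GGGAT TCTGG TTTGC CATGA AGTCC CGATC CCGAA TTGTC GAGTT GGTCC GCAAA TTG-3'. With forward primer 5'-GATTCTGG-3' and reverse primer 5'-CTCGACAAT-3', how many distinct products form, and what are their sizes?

The forward primer GATTCTGG matches the top strand at positions 1–8, 43–50, 58–65.
The reverse primer's reverse complement is ATTGTCGAG, matching at positions 90–98.
Each forward site pairs with the reverse site to give a product ending at position 98: sizes 98, 56, 41 bp.

Three products: 98 bp, 56 bp, 41 bp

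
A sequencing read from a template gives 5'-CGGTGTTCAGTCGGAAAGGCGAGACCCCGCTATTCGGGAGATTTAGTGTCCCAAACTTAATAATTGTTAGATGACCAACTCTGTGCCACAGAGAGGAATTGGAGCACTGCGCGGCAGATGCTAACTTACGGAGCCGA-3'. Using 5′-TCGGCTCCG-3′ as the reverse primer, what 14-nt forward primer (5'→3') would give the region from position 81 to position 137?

5'-CTGTGCCACAGAGA-3'

The reverse primer's reverse complement CGGAGCCGA matches the template at positions 129–137; the product starts at position 81.
The forward primer is identical to the top strand over positions 81–94: CTGTGCCACAGAGA.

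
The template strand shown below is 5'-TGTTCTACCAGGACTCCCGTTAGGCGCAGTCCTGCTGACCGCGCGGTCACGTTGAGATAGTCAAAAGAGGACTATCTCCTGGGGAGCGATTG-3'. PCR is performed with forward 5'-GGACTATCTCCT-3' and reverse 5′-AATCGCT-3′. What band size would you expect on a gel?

The forward primer matches the template at positions 69–80.
Reverse complement of the reverse primer: AGCGATT. This occurs on the top strand at positions 85–91.
Amplicon spans positions 69–91: 23 bp.

23 bp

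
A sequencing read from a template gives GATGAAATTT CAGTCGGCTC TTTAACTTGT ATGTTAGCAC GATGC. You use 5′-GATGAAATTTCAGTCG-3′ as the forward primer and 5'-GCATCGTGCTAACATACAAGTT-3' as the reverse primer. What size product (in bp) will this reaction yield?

Scanning the template, GATGAAATTTCAGTCG occurs at positions 1–16; this primer anneals to the bottom strand there with its 3' end pointing downstream.
Reverse complement of the reverse primer: AACTTGTATGTTAGCACGATGC. This occurs on the top strand at positions 24–45.
Amplicon spans positions 1–45: 45 bp.

45 bp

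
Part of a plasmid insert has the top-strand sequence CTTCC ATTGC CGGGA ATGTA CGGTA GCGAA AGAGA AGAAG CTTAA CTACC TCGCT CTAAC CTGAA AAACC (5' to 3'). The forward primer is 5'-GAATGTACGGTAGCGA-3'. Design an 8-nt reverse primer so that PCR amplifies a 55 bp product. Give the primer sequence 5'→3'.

The forward primer binds at positions 14–29, so a 55 bp product ends at position 14 + 55 − 1 = 68.
The reverse primer anneals to the top strand over positions 61–68, i.e. to CTGAAAAA.
Its sequence written 5'→3' is the reverse complement: TTTTTCAG.

5'-TTTTTCAG-3'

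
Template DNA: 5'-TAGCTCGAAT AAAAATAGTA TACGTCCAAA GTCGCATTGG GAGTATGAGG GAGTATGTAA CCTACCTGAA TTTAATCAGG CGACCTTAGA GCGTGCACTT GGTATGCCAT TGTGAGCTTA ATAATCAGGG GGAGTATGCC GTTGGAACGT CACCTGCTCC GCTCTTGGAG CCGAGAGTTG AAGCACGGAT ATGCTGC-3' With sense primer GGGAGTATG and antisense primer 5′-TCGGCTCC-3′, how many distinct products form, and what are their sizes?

The forward primer GGGAGTATG matches the top strand at positions 39–47, 49–57, 130–138.
The reverse primer's reverse complement is GGAGCCGA, matching at positions 167–174.
Each forward site pairs with the reverse site to give a product ending at position 174: sizes 136, 126, 45 bp.

Three products: 136 bp, 126 bp, 45 bp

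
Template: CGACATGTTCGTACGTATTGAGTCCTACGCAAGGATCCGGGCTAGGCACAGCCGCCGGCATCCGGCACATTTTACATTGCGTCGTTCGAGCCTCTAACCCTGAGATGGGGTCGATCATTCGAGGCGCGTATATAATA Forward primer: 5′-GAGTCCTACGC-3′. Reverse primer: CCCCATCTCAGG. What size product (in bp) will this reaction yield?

Forward primer GAGTCCTACGC is found on the top strand at positions 20–30.
The reverse primer's reverse complement is CCTGAGATGGGG, which matches the template at positions 99–110.
The product runs from position 20 to position 110, so its length is 110 − 20 + 1 = 91 bp.

91 bp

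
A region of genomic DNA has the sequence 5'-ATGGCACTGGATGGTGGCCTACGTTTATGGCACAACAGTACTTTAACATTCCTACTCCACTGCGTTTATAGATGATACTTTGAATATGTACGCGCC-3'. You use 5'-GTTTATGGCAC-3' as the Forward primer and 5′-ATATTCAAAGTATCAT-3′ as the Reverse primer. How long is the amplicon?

Forward primer GTTTATGGCAC is found on the top strand at positions 23–33.
Taking the reverse complement of ATATTCAAAGTATCAT gives ATGATACTTTGAATAT, found at positions 72–87 on the template; the primer anneals here to the top strand with its 3' end pointing upstream.
The product runs from position 23 to position 87, so its length is 87 − 23 + 1 = 65 bp.

65 bp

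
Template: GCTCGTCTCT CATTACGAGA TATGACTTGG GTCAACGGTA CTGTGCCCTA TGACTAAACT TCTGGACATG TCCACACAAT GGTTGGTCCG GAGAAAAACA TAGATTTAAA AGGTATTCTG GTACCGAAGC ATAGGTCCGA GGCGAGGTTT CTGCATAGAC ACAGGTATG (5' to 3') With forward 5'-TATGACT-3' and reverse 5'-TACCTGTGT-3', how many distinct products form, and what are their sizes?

The forward primer TATGACT matches the top strand at positions 21–27, 49–55.
The reverse primer's reverse complement is ACACAGGTA, matching at positions 159–167.
Each forward site pairs with the reverse site to give a product ending at position 167: sizes 147, 119 bp.

Two products: 147 bp, 119 bp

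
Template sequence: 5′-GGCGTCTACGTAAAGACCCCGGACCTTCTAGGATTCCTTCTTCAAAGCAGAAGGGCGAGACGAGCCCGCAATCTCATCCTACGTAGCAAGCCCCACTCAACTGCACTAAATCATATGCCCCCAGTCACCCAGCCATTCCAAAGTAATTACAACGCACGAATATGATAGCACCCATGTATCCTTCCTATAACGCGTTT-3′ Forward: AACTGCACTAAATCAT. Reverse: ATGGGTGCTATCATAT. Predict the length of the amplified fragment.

77 bp

Forward primer AACTGCACTAAATCAT is found on the top strand at positions 99–114.
Reverse complement of the reverse primer: ATATGATAGCACCCAT. This occurs on the top strand at positions 160–175.
Product length = (reverse-primer end) − (forward-primer start) + 1 = 175 − 99 + 1 = 77 bp.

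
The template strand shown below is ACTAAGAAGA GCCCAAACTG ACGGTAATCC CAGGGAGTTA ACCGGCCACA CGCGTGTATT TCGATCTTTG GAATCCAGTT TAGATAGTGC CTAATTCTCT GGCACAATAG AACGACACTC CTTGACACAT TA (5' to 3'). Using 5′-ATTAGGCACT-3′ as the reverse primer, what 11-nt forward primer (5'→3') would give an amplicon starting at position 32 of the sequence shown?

The reverse primer's reverse complement AGTGCCTAAT matches the template at positions 86–95; the product starts at position 32.
The forward primer is identical to the top strand over positions 32–42: AGGGAGTTAAC.

5'-AGGGAGTTAAC-3'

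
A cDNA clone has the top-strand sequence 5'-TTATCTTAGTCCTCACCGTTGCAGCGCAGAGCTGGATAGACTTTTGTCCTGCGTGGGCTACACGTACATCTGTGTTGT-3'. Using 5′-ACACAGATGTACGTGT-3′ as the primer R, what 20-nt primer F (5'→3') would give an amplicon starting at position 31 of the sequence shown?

The reverse primer's reverse complement ACACGTACATCTGTGT matches the template at positions 60–75; the product starts at position 31.
The forward primer is identical to the top strand over positions 31–50: GCTGGATAGACTTTTGTCCT.

5'-GCTGGATAGACTTTTGTCCT-3'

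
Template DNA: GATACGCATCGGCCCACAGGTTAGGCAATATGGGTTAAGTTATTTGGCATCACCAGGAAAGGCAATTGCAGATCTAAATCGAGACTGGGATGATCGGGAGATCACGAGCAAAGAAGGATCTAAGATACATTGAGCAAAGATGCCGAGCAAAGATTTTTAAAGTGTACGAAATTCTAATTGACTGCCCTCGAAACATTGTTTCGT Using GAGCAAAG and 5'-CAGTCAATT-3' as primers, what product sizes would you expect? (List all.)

79 bp, 53 bp, 40 bp

The forward primer GAGCAAAG matches the top strand at positions 106–113, 132–139, 145–152.
The reverse primer's reverse complement is AATTGACTG, matching at positions 176–184.
Each forward site pairs with the reverse site to give a product ending at position 184: sizes 79, 53, 40 bp.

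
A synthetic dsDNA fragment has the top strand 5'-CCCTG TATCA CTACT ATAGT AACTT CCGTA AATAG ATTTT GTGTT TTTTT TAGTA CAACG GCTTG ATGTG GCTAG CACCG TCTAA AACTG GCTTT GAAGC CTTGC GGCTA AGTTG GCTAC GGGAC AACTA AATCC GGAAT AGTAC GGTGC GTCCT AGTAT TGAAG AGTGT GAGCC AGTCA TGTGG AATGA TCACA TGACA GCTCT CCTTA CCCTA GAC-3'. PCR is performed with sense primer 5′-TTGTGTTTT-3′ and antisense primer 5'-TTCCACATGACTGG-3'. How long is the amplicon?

149 bp

Scanning the template, TTGTGTTTT occurs at positions 39–47; this primer anneals to the bottom strand there with its 3' end pointing downstream.
The reverse primer's reverse complement is CCAGTCATGTGGAA, which matches the template at positions 174–187.
The product runs from position 39 to position 187, so its length is 187 − 39 + 1 = 149 bp.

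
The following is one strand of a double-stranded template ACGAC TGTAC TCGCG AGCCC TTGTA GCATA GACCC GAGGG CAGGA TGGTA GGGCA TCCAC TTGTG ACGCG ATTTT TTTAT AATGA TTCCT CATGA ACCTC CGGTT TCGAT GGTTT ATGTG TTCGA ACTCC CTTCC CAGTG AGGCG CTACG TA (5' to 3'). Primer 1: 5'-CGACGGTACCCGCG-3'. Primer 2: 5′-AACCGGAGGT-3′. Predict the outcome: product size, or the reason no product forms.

Primer 1 (CGACGGTACCCGCG) does not match the top strand, and its reverse complement CGCGGGTACCGTCG does not match either.
With no annealing site for primer 1, no amplification occurs.

No product — primer 1 has no binding site in the template.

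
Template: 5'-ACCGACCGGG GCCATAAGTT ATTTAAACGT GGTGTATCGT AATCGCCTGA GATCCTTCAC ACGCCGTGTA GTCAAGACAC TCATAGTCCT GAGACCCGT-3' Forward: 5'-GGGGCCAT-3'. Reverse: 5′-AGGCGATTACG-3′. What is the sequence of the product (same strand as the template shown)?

Forward primer GGGGCCAT is found on the top strand at positions 8–15.
Reverse complement of the reverse primer: CGTAATCGCCT. This occurs on the top strand at positions 38–48.
The product is the template from position 8 through 48 (41 bp).

5'-GGGGCCATAAGTTATTTAAACGTGGTGTATCGTAATCGCCT-3'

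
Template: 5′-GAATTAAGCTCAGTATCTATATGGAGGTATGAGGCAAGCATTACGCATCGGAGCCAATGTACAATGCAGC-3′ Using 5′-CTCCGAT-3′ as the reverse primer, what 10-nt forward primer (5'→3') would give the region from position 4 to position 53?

5'-TTAAGCTCAG-3'

The reverse primer's reverse complement ATCGGAG matches the template at positions 47–53; the product starts at position 4.
The forward primer is identical to the top strand over positions 4–13: TTAAGCTCAG.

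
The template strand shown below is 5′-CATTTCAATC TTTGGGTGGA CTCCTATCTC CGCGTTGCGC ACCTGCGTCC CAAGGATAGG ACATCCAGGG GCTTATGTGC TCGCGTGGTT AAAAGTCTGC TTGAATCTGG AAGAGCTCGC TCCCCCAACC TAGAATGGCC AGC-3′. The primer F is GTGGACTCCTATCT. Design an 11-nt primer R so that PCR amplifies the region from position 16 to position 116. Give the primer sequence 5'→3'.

5'-GCTCTTCCAGA-3'

The product's 3' end on the top strand is position 116.
The reverse primer anneals to the top strand over positions 106–116, i.e. to TCTGGAAGAGC.
Its sequence written 5'→3' is the reverse complement: GCTCTTCCAGA.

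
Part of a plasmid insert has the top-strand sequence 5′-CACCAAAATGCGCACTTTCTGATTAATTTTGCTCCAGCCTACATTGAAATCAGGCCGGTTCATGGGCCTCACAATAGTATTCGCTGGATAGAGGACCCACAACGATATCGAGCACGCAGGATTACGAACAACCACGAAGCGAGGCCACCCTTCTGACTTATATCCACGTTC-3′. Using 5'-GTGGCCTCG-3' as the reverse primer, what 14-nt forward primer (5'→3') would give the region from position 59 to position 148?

The reverse primer's reverse complement CGAGGCCAC matches the template at positions 140–148; the product starts at position 59.
The forward primer is identical to the top strand over positions 59–72: TTCATGGGCCTCAC.

5'-TTCATGGGCCTCAC-3'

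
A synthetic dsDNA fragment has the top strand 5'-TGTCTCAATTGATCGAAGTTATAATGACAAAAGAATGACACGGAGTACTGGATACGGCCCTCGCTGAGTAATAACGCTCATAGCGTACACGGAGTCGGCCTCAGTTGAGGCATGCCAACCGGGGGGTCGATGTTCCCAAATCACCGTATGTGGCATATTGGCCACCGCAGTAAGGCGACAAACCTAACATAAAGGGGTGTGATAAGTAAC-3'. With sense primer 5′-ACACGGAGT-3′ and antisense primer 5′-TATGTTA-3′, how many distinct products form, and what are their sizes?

The forward primer ACACGGAGT matches the top strand at positions 38–46, 87–95.
The reverse primer's reverse complement is TAACATA, matching at positions 185–191.
Each forward site pairs with the reverse site to give a product ending at position 191: sizes 154, 105 bp.

Two products: 154 bp, 105 bp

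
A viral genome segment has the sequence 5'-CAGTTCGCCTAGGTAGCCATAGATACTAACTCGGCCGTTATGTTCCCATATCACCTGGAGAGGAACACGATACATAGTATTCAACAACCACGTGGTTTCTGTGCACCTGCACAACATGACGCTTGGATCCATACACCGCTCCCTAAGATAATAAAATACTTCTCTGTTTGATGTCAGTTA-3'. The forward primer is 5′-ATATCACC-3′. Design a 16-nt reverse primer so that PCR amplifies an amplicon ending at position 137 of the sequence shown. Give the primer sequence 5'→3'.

The forward primer binds at positions 48–55; the product's 3' end on the top strand is position 137.
The reverse primer anneals to the top strand over positions 122–137, i.e. to CTTGGATCCATACACC.
Its sequence written 5'→3' is the reverse complement: GGTGTATGGATCCAAG.

5'-GGTGTATGGATCCAAG-3'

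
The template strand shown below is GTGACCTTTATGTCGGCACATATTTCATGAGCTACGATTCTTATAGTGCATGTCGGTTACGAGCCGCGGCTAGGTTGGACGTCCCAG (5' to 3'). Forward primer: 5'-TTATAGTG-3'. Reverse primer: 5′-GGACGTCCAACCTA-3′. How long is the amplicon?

44 bp

The forward primer matches the template at positions 41–48.
Taking the reverse complement of GGACGTCCAACCTA gives TAGGTTGGACGTCC, found at positions 71–84 on the template; the primer anneals here to the top strand with its 3' end pointing upstream.
Amplicon spans positions 41–84: 44 bp.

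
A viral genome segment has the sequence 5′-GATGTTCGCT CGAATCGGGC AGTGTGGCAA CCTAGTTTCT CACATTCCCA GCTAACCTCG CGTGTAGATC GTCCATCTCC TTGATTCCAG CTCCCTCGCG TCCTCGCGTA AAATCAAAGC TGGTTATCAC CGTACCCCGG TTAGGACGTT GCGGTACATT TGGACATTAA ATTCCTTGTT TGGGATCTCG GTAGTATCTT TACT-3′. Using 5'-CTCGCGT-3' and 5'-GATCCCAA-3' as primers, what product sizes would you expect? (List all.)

The forward primer CTCGCGT matches the top strand at positions 57–63, 95–101, 103–109.
The reverse primer's reverse complement is TTGGGATC, matching at positions 180–187.
Each forward site pairs with the reverse site to give a product ending at position 187: sizes 131, 93, 85 bp.

131 bp, 93 bp, 85 bp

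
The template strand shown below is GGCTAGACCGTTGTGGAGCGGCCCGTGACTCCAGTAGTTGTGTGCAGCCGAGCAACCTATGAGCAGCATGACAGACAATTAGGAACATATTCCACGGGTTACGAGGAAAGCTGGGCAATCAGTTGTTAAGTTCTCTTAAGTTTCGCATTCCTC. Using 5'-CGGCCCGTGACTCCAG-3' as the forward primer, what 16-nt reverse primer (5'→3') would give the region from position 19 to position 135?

The product's 3' end on the top strand is position 135.
The reverse primer anneals to the top strand over positions 120–135, i.e. to CAGTTGTTAAGTTCTC.
Its sequence written 5'→3' is the reverse complement: GAGAACTTAACAACTG.

5'-GAGAACTTAACAACTG-3'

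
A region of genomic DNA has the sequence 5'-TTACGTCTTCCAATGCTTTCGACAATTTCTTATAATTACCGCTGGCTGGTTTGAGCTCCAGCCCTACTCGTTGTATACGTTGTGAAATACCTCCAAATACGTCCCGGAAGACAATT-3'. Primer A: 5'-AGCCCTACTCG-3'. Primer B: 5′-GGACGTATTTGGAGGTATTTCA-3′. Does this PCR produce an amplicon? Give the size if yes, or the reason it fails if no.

Yes — a 45 bp product.

Primer A (AGCCCTACTCG) matches the top strand at positions 60–70; it acts as a forward primer.
Primer B's reverse complement is TGAAATACCTCCAAATACGTCC, matching the top strand at positions 83–104; it acts as a reverse primer.
The 3' ends face each other across positions 60–104, giving a 45 bp product.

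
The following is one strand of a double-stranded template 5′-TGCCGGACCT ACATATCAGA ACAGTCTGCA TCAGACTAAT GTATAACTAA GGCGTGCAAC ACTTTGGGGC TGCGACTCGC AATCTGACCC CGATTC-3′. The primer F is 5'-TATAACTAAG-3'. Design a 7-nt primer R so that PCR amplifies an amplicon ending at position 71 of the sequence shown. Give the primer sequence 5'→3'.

The forward primer binds at positions 42–51; the product's 3' end on the top strand is position 71.
The reverse primer anneals to the top strand over positions 65–71, i.e. to TGGGGCT.
Its sequence written 5'→3' is the reverse complement: AGCCCCA.

5'-AGCCCCA-3'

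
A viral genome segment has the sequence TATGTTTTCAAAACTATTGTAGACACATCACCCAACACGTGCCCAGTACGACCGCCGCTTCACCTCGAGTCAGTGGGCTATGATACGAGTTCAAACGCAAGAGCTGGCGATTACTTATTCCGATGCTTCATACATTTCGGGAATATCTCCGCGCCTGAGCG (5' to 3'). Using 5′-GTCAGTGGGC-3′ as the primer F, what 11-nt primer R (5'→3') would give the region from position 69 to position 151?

5'-CGGAGATATTC-3'

The product's 3' end on the top strand is position 151.
The reverse primer anneals to the top strand over positions 141–151, i.e. to GAATATCTCCG.
Its sequence written 5'→3' is the reverse complement: CGGAGATATTC.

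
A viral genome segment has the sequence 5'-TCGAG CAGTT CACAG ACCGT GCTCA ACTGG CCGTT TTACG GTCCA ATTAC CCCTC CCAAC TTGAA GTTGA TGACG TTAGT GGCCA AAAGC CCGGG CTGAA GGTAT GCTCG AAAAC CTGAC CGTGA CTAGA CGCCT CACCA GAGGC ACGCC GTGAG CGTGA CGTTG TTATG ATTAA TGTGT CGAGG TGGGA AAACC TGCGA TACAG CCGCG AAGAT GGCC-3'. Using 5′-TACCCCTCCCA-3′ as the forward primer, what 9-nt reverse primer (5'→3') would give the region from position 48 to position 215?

The product's 3' end on the top strand is position 215.
The reverse primer anneals to the top strand over positions 207–215, i.e. to CGCGAAGAT.
Its sequence written 5'→3' is the reverse complement: ATCTTCGCG.

5'-ATCTTCGCG-3'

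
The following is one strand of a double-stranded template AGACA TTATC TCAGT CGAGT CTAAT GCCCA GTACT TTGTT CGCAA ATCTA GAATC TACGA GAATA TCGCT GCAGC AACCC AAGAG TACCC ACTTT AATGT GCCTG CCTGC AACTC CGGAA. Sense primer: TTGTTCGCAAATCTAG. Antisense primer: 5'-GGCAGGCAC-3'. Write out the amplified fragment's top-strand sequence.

5'-TTGTTCGCAAATCTAGAATCTACGAGAATATCGCTGCAGCAACCCAAGAGTACCCACTTTAATGTGCCTGCC-3'

Forward primer TTGTTCGCAAATCTAG is found on the top strand at positions 36–51.
Reverse complement of the reverse primer: GTGCCTGCC. This occurs on the top strand at positions 99–107.
The product is the template from position 36 through 107 (72 bp).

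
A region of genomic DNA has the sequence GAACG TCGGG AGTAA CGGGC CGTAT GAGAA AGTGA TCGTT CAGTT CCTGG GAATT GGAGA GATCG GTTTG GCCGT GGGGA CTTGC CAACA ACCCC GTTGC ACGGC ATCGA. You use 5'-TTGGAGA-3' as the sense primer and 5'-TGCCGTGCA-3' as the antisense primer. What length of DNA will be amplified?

53 bp

Forward primer TTGGAGA is found on the top strand at positions 54–60.
The reverse primer's reverse complement is TGCACGGCA, which matches the template at positions 98–106.
Amplicon spans positions 54–106: 53 bp.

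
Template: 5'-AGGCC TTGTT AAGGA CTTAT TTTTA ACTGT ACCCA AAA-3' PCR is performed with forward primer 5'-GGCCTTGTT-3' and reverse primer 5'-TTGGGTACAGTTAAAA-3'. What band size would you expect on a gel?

The forward primer matches the template at positions 2–10.
The reverse primer's reverse complement is TTTTAACTGTACCCAA, which matches the template at positions 21–36.
Product length = (reverse-primer end) − (forward-primer start) + 1 = 36 − 2 + 1 = 35 bp.

35 bp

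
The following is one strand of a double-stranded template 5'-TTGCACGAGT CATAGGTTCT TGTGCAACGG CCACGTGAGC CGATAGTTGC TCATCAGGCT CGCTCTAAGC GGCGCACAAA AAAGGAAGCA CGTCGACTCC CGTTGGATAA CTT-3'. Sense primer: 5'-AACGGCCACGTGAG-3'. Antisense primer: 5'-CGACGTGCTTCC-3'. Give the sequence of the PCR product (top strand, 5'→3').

The forward primer matches the template at positions 26–39.
Reverse complement of the reverse primer: GGAAGCACGTCG. This occurs on the top strand at positions 84–95.
The product is the template from position 26 through 95 (70 bp).

5'-AACGGCCACGTGAGCCGATAGTTGCTCATCAGGCTCGCTCTAAGCGGCGCACAAAAAAGGAAGCACGTCG-3'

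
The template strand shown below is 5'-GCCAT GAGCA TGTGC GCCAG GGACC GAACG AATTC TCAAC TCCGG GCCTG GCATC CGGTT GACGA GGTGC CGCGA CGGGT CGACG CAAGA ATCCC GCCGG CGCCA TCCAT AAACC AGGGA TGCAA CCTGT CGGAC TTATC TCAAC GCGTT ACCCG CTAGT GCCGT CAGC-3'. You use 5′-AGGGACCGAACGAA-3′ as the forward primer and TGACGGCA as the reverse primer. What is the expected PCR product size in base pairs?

Scanning the template, AGGGACCGAACGAA occurs at positions 19–32; this primer anneals to the bottom strand there with its 3' end pointing downstream.
The reverse primer's reverse complement is TGCCGTCA, which matches the template at positions 160–167.
The product runs from position 19 to position 167, so its length is 167 − 19 + 1 = 149 bp.

149 bp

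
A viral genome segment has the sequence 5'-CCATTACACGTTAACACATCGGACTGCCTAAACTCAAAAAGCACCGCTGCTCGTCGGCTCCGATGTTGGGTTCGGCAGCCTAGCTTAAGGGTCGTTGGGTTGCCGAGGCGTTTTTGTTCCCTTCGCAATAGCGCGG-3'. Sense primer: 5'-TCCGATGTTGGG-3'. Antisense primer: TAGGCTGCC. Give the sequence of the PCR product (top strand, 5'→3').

5'-TCCGATGTTGGGTTCGGCAGCCTA-3'

Forward primer TCCGATGTTGGG is found on the top strand at positions 59–70.
The reverse primer's reverse complement is GGCAGCCTA, which matches the template at positions 74–82.
The product is the template from position 59 through 82 (24 bp).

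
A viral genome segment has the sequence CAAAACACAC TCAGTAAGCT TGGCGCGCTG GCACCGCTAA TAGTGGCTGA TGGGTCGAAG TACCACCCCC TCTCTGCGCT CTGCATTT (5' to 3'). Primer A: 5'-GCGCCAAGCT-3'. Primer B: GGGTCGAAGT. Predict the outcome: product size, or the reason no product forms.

No product — the primers' 3' ends point away from each other.

Primer A (GCGCCAAGCT) has reverse complement AGCTTGGCGC, which matches the top strand at positions 17–26; primer A anneals to the top strand there with its 3' end pointing upstream toward position 17.
Primer B (GGGTCGAAGT) matches the top strand directly at positions 52–61; it anneals to the bottom strand with its 3' end pointing downstream toward position 61.
The 3' ends diverge (primer A extends toward position 1, primer B toward position 88), so the primers never converge on a shared product.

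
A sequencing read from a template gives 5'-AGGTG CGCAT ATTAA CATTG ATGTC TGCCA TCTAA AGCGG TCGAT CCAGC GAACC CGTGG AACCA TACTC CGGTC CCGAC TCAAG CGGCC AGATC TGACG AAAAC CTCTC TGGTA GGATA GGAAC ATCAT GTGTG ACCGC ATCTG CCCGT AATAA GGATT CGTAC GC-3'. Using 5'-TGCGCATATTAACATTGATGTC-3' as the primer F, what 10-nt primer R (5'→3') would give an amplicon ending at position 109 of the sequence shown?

5'-AGAGGTTTTC-3'

The forward primer binds at positions 4–25; the product's 3' end on the top strand is position 109.
The reverse primer anneals to the top strand over positions 100–109, i.e. to GAAAACCTCT.
Its sequence written 5'→3' is the reverse complement: AGAGGTTTTC.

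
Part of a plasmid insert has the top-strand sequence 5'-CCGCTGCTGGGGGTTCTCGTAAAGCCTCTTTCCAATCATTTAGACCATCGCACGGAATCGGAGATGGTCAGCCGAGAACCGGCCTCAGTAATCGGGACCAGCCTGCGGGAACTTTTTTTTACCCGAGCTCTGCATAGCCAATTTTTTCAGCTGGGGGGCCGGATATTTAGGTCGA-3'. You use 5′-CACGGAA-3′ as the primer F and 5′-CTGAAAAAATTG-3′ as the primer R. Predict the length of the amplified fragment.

100 bp

Forward primer CACGGAA is found on the top strand at positions 51–57.
The reverse primer's reverse complement is CAATTTTTTCAG, which matches the template at positions 139–150.
Product length = (reverse-primer end) − (forward-primer start) + 1 = 150 − 51 + 1 = 100 bp.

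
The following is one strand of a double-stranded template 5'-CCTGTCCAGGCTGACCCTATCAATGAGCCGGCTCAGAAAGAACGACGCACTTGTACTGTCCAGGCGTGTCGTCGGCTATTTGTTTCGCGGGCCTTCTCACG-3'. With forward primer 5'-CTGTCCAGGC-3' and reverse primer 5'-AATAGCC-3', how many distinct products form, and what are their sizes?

Two products: 79 bp, 25 bp

The forward primer CTGTCCAGGC matches the top strand at positions 2–11, 56–65.
The reverse primer's reverse complement is GGCTATT, matching at positions 74–80.
Each forward site pairs with the reverse site to give a product ending at position 80: sizes 79, 25 bp.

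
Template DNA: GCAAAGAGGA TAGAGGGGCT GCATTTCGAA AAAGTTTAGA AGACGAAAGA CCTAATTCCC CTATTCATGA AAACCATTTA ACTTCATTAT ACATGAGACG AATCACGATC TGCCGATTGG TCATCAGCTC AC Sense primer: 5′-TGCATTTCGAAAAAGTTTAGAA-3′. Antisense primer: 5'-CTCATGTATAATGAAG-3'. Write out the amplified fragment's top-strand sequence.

5'-TGCATTTCGAAAAAGTTTAGAAGACGAAAGACCTAATTCCCCTATTCATGAAAACCATTTAACTTCATTATACATGAG-3'

The forward primer matches the template at positions 20–41.
The reverse primer's reverse complement is CTTCATTATACATGAG, which matches the template at positions 82–97.
The product is the template from position 20 through 97 (78 bp).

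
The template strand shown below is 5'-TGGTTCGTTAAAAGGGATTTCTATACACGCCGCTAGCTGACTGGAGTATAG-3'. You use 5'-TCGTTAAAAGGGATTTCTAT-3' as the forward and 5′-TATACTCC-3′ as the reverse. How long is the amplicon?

46 bp

Forward primer TCGTTAAAAGGGATTTCTAT is found on the top strand at positions 5–24.
The reverse primer's reverse complement is GGAGTATA, which matches the template at positions 43–50.
Amplicon spans positions 5–50: 46 bp.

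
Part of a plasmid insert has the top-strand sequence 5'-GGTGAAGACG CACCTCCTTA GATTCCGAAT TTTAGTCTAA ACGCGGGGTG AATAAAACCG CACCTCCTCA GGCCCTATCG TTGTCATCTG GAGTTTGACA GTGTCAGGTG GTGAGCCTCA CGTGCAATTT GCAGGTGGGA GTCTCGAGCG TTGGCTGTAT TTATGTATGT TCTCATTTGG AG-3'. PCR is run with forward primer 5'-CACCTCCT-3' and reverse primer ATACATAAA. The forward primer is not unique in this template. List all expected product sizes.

158 bp, 108 bp

The forward primer CACCTCCT matches the top strand at positions 11–18, 61–68.
The reverse primer's reverse complement is TTTATGTAT, matching at positions 160–168.
Each forward site pairs with the reverse site to give a product ending at position 168: sizes 158, 108 bp.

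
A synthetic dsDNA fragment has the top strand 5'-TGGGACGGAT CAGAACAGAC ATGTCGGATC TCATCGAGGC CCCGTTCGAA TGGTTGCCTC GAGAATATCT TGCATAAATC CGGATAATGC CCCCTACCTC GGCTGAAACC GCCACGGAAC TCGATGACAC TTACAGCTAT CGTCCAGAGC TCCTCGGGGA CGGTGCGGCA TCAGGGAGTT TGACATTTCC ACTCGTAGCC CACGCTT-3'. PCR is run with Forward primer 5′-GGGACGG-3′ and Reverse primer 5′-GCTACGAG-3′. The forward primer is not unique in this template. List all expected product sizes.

The forward primer GGGACGG matches the top strand at positions 2–8, 157–163.
The reverse primer's reverse complement is CTCGTAGC, matching at positions 192–199.
Each forward site pairs with the reverse site to give a product ending at position 199: sizes 198, 43 bp.

198 bp, 43 bp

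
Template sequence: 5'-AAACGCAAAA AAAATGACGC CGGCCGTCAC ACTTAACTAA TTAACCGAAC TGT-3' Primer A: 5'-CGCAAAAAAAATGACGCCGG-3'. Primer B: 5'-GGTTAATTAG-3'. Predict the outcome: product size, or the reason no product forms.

Yes — a 43 bp product.

Primer A (CGCAAAAAAAATGACGCCGG) matches the top strand at positions 4–23; it acts as a forward primer.
Primer B's reverse complement is CTAATTAACC, matching the top strand at positions 37–46; it acts as a reverse primer.
The 3' ends face each other across positions 4–46, giving a 43 bp product.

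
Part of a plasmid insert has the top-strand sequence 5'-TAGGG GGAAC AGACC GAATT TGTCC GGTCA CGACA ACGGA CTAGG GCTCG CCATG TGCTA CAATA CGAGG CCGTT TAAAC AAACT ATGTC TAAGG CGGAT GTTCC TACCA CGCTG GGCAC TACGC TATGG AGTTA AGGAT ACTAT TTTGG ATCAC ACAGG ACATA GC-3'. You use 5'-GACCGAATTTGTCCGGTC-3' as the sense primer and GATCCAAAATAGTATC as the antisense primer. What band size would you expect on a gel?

142 bp

The forward primer matches the template at positions 12–29.
The reverse primer's reverse complement is GATACTATTTTGGATC, which matches the template at positions 138–153.
Product length = (reverse-primer end) − (forward-primer start) + 1 = 153 − 12 + 1 = 142 bp.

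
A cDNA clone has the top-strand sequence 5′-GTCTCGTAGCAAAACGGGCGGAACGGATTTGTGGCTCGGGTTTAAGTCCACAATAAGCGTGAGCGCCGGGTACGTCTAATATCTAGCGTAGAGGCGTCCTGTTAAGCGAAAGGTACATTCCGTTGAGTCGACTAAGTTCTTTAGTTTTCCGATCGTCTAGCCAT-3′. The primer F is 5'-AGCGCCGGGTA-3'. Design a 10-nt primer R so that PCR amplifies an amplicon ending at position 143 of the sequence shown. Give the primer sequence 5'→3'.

The forward primer binds at positions 62–72; the product's 3' end on the top strand is position 143.
The reverse primer anneals to the top strand over positions 134–143, i.e. to AAGTTCTTTA.
Its sequence written 5'→3' is the reverse complement: TAAAGAACTT.

5'-TAAAGAACTT-3'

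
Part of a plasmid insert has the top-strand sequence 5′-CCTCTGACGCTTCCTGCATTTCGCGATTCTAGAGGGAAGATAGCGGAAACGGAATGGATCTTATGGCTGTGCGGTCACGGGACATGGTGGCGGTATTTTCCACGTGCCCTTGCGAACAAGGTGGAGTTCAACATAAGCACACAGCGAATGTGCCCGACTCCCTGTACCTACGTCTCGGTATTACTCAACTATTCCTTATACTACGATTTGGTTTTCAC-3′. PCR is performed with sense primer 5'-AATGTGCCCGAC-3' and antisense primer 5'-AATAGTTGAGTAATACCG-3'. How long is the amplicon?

Scanning the template, AATGTGCCCGAC occurs at positions 147–158; this primer anneals to the bottom strand there with its 3' end pointing downstream.
Reverse complement of the reverse primer: CGGTATTACTCAACTATT. This occurs on the top strand at positions 176–193.
The product runs from position 147 to position 193, so its length is 193 − 147 + 1 = 47 bp.

47 bp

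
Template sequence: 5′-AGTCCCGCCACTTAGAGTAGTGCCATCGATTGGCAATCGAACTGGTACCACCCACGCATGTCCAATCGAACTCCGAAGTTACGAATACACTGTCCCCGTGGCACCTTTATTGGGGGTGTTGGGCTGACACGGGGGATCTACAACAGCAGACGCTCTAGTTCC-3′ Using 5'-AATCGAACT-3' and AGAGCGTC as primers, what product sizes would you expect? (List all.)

122 bp, 93 bp

The forward primer AATCGAACT matches the top strand at positions 35–43, 64–72.
The reverse primer's reverse complement is GACGCTCT, matching at positions 149–156.
Each forward site pairs with the reverse site to give a product ending at position 156: sizes 122, 93 bp.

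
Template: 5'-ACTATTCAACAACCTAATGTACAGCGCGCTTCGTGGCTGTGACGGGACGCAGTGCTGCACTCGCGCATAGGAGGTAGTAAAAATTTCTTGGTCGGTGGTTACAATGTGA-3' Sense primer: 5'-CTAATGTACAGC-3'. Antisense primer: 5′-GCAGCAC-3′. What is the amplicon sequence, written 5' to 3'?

5'-CTAATGTACAGCGCGCTTCGTGGCTGTGACGGGACGCAGTGCTGC-3'

The forward primer matches the template at positions 14–25.
The reverse primer's reverse complement is GTGCTGC, which matches the template at positions 52–58.
The product is the template from position 14 through 58 (45 bp).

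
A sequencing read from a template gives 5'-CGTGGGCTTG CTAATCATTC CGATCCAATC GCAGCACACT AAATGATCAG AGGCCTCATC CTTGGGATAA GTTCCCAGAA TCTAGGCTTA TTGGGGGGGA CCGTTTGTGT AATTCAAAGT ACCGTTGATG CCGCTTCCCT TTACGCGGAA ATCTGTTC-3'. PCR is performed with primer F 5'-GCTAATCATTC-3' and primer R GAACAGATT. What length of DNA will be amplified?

The forward primer matches the template at positions 10–20.
Reverse complement of the reverse primer: AATCTGTTC. This occurs on the top strand at positions 150–158.
The product runs from position 10 to position 158, so its length is 158 − 10 + 1 = 149 bp.

149 bp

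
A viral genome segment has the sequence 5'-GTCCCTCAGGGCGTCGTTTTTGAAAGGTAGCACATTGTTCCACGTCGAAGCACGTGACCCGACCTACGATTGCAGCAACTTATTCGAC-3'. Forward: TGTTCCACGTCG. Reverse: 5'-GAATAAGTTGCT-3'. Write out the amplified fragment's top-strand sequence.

5'-TGTTCCACGTCGAAGCACGTGACCCGACCTACGATTGCAGCAACTTATTC-3'

Forward primer TGTTCCACGTCG is found on the top strand at positions 36–47.
Taking the reverse complement of GAATAAGTTGCT gives AGCAACTTATTC, found at positions 74–85 on the template; the primer anneals here to the top strand with its 3' end pointing upstream.
The product is the template from position 36 through 85 (50 bp).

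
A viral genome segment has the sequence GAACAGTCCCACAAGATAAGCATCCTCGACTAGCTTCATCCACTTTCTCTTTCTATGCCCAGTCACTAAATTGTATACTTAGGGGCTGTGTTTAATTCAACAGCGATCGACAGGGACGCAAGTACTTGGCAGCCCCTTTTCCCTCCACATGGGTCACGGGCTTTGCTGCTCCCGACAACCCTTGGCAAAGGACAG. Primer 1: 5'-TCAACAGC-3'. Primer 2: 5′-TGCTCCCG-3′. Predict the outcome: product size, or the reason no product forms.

Primer 1 (TCAACAGC) matches the top strand at positions 97–104 (3' end points downstream).
Primer 2 (TGCTCCCG) also matches the top strand directly, at positions 167–174 — its reverse complement CGGGAGCA is not present.
Both primers anneal to the bottom strand with 3' ends pointing the same way, so neither can prime synthesis back toward the other.

No product — both primers anneal to the same strand and extend in the same direction.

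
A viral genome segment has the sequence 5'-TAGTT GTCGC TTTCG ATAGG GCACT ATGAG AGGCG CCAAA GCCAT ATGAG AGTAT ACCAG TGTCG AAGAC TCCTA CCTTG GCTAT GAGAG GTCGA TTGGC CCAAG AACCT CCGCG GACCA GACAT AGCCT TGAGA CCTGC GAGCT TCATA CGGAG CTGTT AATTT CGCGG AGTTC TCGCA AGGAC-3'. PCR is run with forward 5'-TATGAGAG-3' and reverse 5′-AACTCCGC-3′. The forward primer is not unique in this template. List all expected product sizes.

The forward primer TATGAGAG matches the top strand at positions 25–32, 45–52, 83–90.
The reverse primer's reverse complement is GCGGAGTT, matching at positions 167–174.
Each forward site pairs with the reverse site to give a product ending at position 174: sizes 150, 130, 92 bp.

150 bp, 130 bp, 92 bp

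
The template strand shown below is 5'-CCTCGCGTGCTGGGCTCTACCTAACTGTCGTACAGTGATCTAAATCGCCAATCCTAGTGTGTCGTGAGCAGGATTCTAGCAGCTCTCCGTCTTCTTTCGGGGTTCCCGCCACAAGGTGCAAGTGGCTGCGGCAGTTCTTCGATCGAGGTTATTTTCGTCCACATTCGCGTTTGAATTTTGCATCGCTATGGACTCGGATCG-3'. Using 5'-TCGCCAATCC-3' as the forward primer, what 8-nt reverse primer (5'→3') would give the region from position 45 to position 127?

5'-AGCCACTT-3'

The product's 3' end on the top strand is position 127.
The reverse primer anneals to the top strand over positions 120–127, i.e. to AAGTGGCT.
Its sequence written 5'→3' is the reverse complement: AGCCACTT.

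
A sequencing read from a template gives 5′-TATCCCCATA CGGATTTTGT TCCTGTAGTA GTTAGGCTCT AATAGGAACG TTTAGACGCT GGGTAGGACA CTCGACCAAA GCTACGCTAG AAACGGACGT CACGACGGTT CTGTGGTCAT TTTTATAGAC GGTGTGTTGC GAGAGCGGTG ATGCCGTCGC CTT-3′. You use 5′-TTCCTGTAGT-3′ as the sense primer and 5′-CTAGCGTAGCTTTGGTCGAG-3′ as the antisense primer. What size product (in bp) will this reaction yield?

71 bp

Scanning the template, TTCCTGTAGT occurs at positions 20–29; this primer anneals to the bottom strand there with its 3' end pointing downstream.
Reverse complement of the reverse primer: CTCGACCAAAGCTACGCTAG. This occurs on the top strand at positions 71–90.
Amplicon spans positions 20–90: 71 bp.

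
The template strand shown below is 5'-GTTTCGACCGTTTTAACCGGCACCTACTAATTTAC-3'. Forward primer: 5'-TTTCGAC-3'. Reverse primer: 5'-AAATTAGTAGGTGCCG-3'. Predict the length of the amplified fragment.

The forward primer matches the template at positions 2–8.
The reverse primer's reverse complement is CGGCACCTACTAATTT, which matches the template at positions 18–33.
Product length = (reverse-primer end) − (forward-primer start) + 1 = 33 − 2 + 1 = 32 bp.

32 bp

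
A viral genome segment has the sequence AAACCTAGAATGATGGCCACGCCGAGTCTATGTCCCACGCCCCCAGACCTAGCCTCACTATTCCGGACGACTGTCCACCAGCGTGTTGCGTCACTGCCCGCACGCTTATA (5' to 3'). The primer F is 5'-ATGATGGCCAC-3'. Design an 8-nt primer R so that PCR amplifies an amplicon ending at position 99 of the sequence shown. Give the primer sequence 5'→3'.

5'-GGGCAGTG-3'

The forward primer binds at positions 10–20; the product's 3' end on the top strand is position 99.
The reverse primer anneals to the top strand over positions 92–99, i.e. to CACTGCCC.
Its sequence written 5'→3' is the reverse complement: GGGCAGTG.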